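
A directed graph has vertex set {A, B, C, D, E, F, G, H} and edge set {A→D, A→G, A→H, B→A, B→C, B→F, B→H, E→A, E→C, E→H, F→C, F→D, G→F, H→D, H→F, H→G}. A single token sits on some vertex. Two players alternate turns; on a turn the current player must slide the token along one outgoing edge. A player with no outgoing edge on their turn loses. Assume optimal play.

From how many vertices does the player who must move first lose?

Compute win/loss labels from the base case upward. A position with no move is L. Any other position is W if it can reach an L in one move, else L.
Every edge goes from a vertex to one that appears earlier in the order D, C, F, G, H, A, E, B, so processing vertices in that order labels each vertex after all of its successors.
D: no outgoing edge → L
C: no outgoing edge → L
F: →C(L), so W
G: →F(W) only, which is W, so L
H: →G(L), so W
A: →G(L), so W
E: →C(L), so W
B: →C(L), so W
The L vertices are C, D, G; that is 3 in all.

3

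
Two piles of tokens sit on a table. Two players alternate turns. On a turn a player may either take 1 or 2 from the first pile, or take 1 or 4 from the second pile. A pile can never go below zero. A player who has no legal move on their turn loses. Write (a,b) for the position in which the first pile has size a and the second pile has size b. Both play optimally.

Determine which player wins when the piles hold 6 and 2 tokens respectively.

The second player wins.

Work bottom-up. With no move the player to move loses. Otherwise the position is W if at least one move leads to an L position for the opponent, and L if every move leads to a W.
No move ever increases a pile, so every position that can arise here has a ≤ 6 and b ≤ 2; it is enough to label the cells with 0 ≤ a ≤ 6 and 0 ≤ b ≤ 2.
Every move lowers a or b (never raises either), so fill the grid row by row in increasing a, and left to right within a row: each cell's successors are then already labelled.
      b=0  b=1  b=2
a=0:    L    W    L
a=1:    W    L    W
a=2:    W    W    W
a=3:    L    W    L
a=4:    W    L    W
a=5:    W    W    W
a=6:    L    W    L
Cells with no legal move (terminal, hence L): (0,0).
The remaining L cells, each justified by listing all of its moves:
(0,2): only reaches (0,1)(W), which is W → L
(1,1): only reaches (0,1)(W), (1,0)(W), all W → L
(3,0): only reaches (2,0)(W), (1,0)(W), all W → L
(3,2): only reaches (2,2)(W), (1,2)(W), (3,1)(W), all W → L
(4,1): only reaches (3,1)(W), (2,1)(W), (4,0)(W), all W → L
(6,0): only reaches (5,0)(W), (4,0)(W), all W → L
(6,2): only reaches (5,2)(W), (4,2)(W), (6,1)(W), all W → L
Every other cell has at least one move into one of the L cells above, so it is W.
Every move from (6,2) reaches a W position, so the mover loses.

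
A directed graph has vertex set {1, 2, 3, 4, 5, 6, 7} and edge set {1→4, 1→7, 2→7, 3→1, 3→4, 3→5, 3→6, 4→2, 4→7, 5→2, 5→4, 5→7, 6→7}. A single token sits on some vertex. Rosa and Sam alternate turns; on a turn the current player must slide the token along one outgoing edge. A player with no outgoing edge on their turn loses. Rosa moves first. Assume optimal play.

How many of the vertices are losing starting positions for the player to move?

2

Label each position W (a win for the player to move) or L (a loss). A position with no legal move is L; any other position is W exactly when some move reaches an L, and L when every move reaches a W.
Every edge goes from a vertex to one that appears earlier in the order 7, 2, 4, 5, 1, 6, 3, so processing vertices in that order labels each vertex after all of its successors.
7: no outgoing edge → L
2: →7(L), so W
4: →7(L), so W
5: →7(L), so W
1: →7(L), so W
6: →7(L), so W
3: →6(W), 1(W), 5(W), 4(W) — all W, so L
The L vertices are 3, 7; that is 2 in all.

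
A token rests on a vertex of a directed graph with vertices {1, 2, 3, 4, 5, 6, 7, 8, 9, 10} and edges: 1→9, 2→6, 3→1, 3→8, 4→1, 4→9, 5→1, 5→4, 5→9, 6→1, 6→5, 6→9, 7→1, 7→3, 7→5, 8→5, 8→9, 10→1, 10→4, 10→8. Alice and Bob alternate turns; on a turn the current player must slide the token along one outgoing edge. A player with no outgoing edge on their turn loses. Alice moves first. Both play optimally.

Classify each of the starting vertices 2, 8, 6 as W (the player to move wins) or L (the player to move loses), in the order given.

2: L, 8: W, 6: W

Use the standard recursion: the mover loses at a terminal position; elsewhere, the mover wins exactly when some move hands the opponent an L position.
Every edge goes from a vertex to one that appears earlier in the order 9, 1, 4, 5, 6, 8, 3, 7, 10, 2, so processing vertices in that order labels each vertex after all of its successors.
9: no outgoing edge → L
1: reaches L-position 9 → W
4: reaches L-position 9 → W
5: reaches L-position 9 → W
6: reaches L-position 9 → W
8: reaches L-position 9 → W
3: only reaches 8(W), 1(W), all W → L
7: reaches L-position 3 → W
10: only reaches 8(W), 4(W), 1(W), all W → L
2: only reaches 6(W), which is W → L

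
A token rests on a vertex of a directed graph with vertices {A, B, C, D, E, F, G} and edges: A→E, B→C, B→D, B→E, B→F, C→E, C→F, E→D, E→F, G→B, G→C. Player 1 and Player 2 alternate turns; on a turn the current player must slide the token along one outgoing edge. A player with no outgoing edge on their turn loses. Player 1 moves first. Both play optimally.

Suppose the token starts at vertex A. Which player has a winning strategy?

Player 2 wins.

Positions with no move are L. A position that does have a move is losing for the player to move precisely when every available move leads to a winning position for the opponent. Fill in the labels:
Every edge goes from a vertex to one that appears earlier in the order D, F, E, C, B, G, A, so processing vertices in that order labels each vertex after all of its successors.
D: no outgoing edge → L
F: no outgoing edge → L
E: reaches L-position F → W
C: reaches L-position F → W
B: reaches L-position F → W
G: only reaches B(W), C(W), all W → L
A: only reaches E(W), which is W → L
Every move from A reaches a W position, so the mover loses.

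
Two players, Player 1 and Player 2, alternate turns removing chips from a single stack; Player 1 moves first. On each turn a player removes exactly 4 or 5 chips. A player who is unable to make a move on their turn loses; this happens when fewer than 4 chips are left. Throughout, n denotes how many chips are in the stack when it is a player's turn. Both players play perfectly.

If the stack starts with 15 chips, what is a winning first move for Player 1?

Label each position W (a win for the player to move) or L (a loss). A position with no legal move is L; any other position is W exactly when some move reaches an L, and L when every move reaches a W.
n=0: no move → L
n=1: no move → L
n=2: no move → L
n=3: no move → L
n=4: reaches L-position 0 → W
n=5: reaches L-position 1 → W
n=6: reaches L-position 2 → W
n=7: reaches L-position 3 → W
n=8: reaches L-position 3 → W
n=9: only reaches 5(W), 4(W), all W → L
n=10: only reaches 6(W), 5(W), all W → L
n=11: only reaches 7(W), 6(W), all W → L
n=12: only reaches 8(W), 7(W), all W → L
n=13: reaches L-position 9 → W
n=14: reaches L-position 10 → W
n=15: reaches L-position 11 → W
From 15, the L positions reachable in one move are: 11, 10. Any move reaching one of these is winning.

Remove 4, leaving 11.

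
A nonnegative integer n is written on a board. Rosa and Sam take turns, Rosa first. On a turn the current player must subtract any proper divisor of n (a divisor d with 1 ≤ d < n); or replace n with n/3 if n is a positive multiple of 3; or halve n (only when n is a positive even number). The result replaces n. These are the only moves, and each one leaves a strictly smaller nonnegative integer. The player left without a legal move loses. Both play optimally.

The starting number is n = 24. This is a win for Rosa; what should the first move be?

Positions with no move are L. A position that does have a move is losing for the player to move precisely when every available move leads to a winning position for the opponent. Fill in the labels:
n=0: no move → L
n=1: no move → L
n=2: W (go to 1, an L position)
n=3: W (go to 1, an L position)
n=4: L (options 2(W), 3(W) are all W)
n=5: W (go to 4, an L position)
n=6: W (go to 4, an L position)
n=7: L (sole option 6(W) is W)
n=8: W (go to 4, an L position)
n=9: L (options 3(W), 6(W), 8(W) are all W)
n=10: W (go to 9, an L position)
n=11: L (sole option 10(W) is W)
n=12: W (go to 4, an L position)
n=13: L (sole option 12(W) is W)
n=14: W (go to 7, an L position)
n=15: L (options 5(W), 10(W), 12(W), 14(W) are all W)
n=16: W (go to 15, an L position)
n=17: L (sole option 16(W) is W)
n=18: W (go to 9, an L position)
n=19: L (sole option 18(W) is W)
n=20: W (go to 15, an L position)
n=21: W (go to 7, an L position)
n=22: W (go to 11, an L position)
n=23: L (sole option 22(W) is W)
n=24: W (go to 23, an L position)
From 24, the L positions reachable in one move are: 23.

Move to 23.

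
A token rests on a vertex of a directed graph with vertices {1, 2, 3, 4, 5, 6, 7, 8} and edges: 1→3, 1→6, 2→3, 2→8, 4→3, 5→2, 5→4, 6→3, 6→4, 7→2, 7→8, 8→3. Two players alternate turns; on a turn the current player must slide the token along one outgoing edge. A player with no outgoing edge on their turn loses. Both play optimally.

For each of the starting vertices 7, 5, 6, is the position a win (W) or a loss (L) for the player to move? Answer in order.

Build the W/L table. Terminal = L. A non-terminal position is W if it has a move to some L; otherwise it is L.
Every edge goes from a vertex to one that appears earlier in the order 3, 8, 2, 7, 4, 6, 5, 1, so processing vertices in that order labels each vertex after all of its successors.
3: no outgoing edge → L
8: W (go to 3, an L position)
2: W (go to 3, an L position)
7: L (options 2(W), 8(W) are all W)
4: W (go to 3, an L position)
6: W (go to 3, an L position)
5: L (options 4(W), 2(W) are all W)
1: W (go to 3, an L position)

7: L, 5: L, 6: W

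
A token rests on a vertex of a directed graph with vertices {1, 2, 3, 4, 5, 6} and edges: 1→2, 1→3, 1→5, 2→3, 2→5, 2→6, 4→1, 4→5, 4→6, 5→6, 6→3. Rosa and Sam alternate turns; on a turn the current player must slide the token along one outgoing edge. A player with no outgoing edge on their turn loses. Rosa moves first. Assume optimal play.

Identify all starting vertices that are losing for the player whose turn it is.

Compute win/loss labels from the base case upward. A position with no move is L. Any other position is W if it can reach an L in one move, else L.
Every edge goes from a vertex to one that appears earlier in the order 3, 6, 5, 2, 1, 4, so processing vertices in that order labels each vertex after all of its successors.
3: no outgoing edge → L
6: →3(L), so W
5: →6(W) only, which is W, so L
2: →5(L), so W
1: →5(L), so W
4: →5(L), so W
The losing starting vertices are exactly the entries labelled L in this table (2 of them).

3, 5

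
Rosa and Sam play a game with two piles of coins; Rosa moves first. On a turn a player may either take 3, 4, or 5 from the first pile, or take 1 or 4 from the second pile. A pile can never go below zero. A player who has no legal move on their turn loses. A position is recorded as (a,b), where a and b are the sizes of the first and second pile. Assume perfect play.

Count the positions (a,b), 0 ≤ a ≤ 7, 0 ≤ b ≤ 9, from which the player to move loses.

Label each position W (a win for the player to move) or L (a loss). A position with no legal move is L; any other position is W exactly when some move reaches an L, and L when every move reaches a W.
Every move lowers a or b (never raises either), so fill the grid row by row in increasing a, and left to right within a row: each cell's successors are then already labelled.
      b=0  b=1  b=2  b=3  b=4  b=5  b=6  b=7  b=8  b=9
a=0:    L    W    L    W    W    L    W    L    W    W
a=1:    L    W    L    W    W    L    W    L    W    W
a=2:    L    W    L    W    W    L    W    L    W    W
a=3:    W    L    W    L    W    W    L    W    L    W
a=4:    W    L    W    L    W    W    L    W    L    W
a=5:    W    L    W    L    W    W    L    W    L    W
a=6:    W    W    W    W    L    W    W    W    W    L
a=7:    W    W    W    W    L    W    W    W    W    L
Cells with no legal move (terminal, hence L): (0,0), (1,0), (2,0).
The remaining L cells, each justified by listing all of its moves:
(0,2): L (sole option (0,1)(W) is W)
(0,5): L (options (0,4)(W), (0,1)(W) are all W)
(0,7): L (options (0,6)(W), (0,3)(W) are all W)
(1,2): L (sole option (1,1)(W) is W)
(1,5): L (options (1,4)(W), (1,1)(W) are all W)
(1,7): L (options (1,6)(W), (1,3)(W) are all W)
(2,2): L (sole option (2,1)(W) is W)
(2,5): L (options (2,4)(W), (2,1)(W) are all W)
(2,7): L (options (2,6)(W), (2,3)(W) are all W)
(3,1): L (options (0,1)(W), (3,0)(W) are all W)
(3,3): L (options (0,3)(W), (3,2)(W) are all W)
(3,6): L (options (0,6)(W), (3,5)(W), (3,2)(W) are all W)
(3,8): L (options (0,8)(W), (3,7)(W), (3,4)(W) are all W)
(4,1): L (options (1,1)(W), (0,1)(W), (4,0)(W) are all W)
(4,3): L (options (1,3)(W), (0,3)(W), (4,2)(W) are all W)
(4,6): L (options (1,6)(W), (0,6)(W), (4,5)(W), (4,2)(W) are all W)
(4,8): L (options (1,8)(W), (0,8)(W), (4,7)(W), (4,4)(W) are all W)
(5,1): L (options (2,1)(W), (1,1)(W), (0,1)(W), (5,0)(W) are all W)
(5,3): L (options (2,3)(W), (1,3)(W), (0,3)(W), (5,2)(W) are all W)
(5,6): L (options (2,6)(W), (1,6)(W), (0,6)(W), (5,5)(W), (5,2)(W) are all W)
(5,8): L (options (2,8)(W), (1,8)(W), (0,8)(W), (5,7)(W), (5,4)(W) are all W)
(6,4): L (options (3,4)(W), (2,4)(W), (1,4)(W), (6,3)(W), (6,0)(W) are all W)
(6,9): L (options (3,9)(W), (2,9)(W), (1,9)(W), (6,8)(W), (6,5)(W) are all W)
(7,4): L (options (4,4)(W), (3,4)(W), (2,4)(W), (7,3)(W), (7,0)(W) are all W)
(7,9): L (options (4,9)(W), (3,9)(W), (2,9)(W), (7,8)(W), (7,5)(W) are all W)
Every other cell has at least one move into one of the L cells above, so it is W.
L cells per row: a=0: 4, a=1: 4, a=2: 4, a=3: 4, a=4: 4, a=5: 4, a=6: 2, a=7: 2; total 28.

28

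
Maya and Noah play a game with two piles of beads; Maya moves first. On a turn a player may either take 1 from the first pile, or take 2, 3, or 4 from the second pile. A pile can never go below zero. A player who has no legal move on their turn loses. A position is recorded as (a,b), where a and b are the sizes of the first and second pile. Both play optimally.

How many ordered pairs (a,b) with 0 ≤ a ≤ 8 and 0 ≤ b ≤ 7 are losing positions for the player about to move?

Label each position W (a win for the player to move) or L (a loss). A position with no legal move is L; any other position is W exactly when some move reaches an L, and L when every move reaches a W.
Every move lowers a or b (never raises either), so fill the grid row by row in increasing a, and left to right within a row: each cell's successors are then already labelled.
      b=0  b=1  b=2  b=3  b=4  b=5  b=6  b=7
a=0:    L    L    W    W    W    W    L    L
a=1:    W    W    L    L    W    W    W    W
a=2:    L    L    W    W    W    W    L    L
a=3:    W    W    L    L    W    W    W    W
a=4:    L    L    W    W    W    W    L    L
a=5:    W    W    L    L    W    W    W    W
a=6:    L    L    W    W    W    W    L    L
a=7:    W    W    L    L    W    W    W    W
a=8:    L    L    W    W    W    W    L    L
Cells with no legal move (terminal, hence L): (0,0), (0,1).
The remaining L cells, each justified by listing all of its moves:
(0,6): moves to (0,4)(W), (0,3)(W), (0,2)(W); every one is W ⇒ L
(0,7): moves to (0,5)(W), (0,4)(W), (0,3)(W); every one is W ⇒ L
(1,2): moves to (0,2)(W), (1,0)(W); every one is W ⇒ L
(1,3): moves to (0,3)(W), (1,1)(W), (1,0)(W); every one is W ⇒ L
(2,0): the only move is to (1,0)(W), a W ⇒ L
(2,1): the only move is to (1,1)(W), a W ⇒ L
(2,6): moves to (1,6)(W), (2,4)(W), (2,3)(W), (2,2)(W); every one is W ⇒ L
(2,7): moves to (1,7)(W), (2,5)(W), (2,4)(W), (2,3)(W); every one is W ⇒ L
(3,2): moves to (2,2)(W), (3,0)(W); every one is W ⇒ L
(3,3): moves to (2,3)(W), (3,1)(W), (3,0)(W); every one is W ⇒ L
(4,0): the only move is to (3,0)(W), a W ⇒ L
(4,1): the only move is to (3,1)(W), a W ⇒ L
(4,6): moves to (3,6)(W), (4,4)(W), (4,3)(W), (4,2)(W); every one is W ⇒ L
(4,7): moves to (3,7)(W), (4,5)(W), (4,4)(W), (4,3)(W); every one is W ⇒ L
(5,2): moves to (4,2)(W), (5,0)(W); every one is W ⇒ L
(5,3): moves to (4,3)(W), (5,1)(W), (5,0)(W); every one is W ⇒ L
(6,0): the only move is to (5,0)(W), a W ⇒ L
(6,1): the only move is to (5,1)(W), a W ⇒ L
(6,6): moves to (5,6)(W), (6,4)(W), (6,3)(W), (6,2)(W); every one is W ⇒ L
(6,7): moves to (5,7)(W), (6,5)(W), (6,4)(W), (6,3)(W); every one is W ⇒ L
(7,2): moves to (6,2)(W), (7,0)(W); every one is W ⇒ L
(7,3): moves to (6,3)(W), (7,1)(W), (7,0)(W); every one is W ⇒ L
(8,0): the only move is to (7,0)(W), a W ⇒ L
(8,1): the only move is to (7,1)(W), a W ⇒ L
(8,6): moves to (7,6)(W), (8,4)(W), (8,3)(W), (8,2)(W); every one is W ⇒ L
(8,7): moves to (7,7)(W), (8,5)(W), (8,4)(W), (8,3)(W); every one is W ⇒ L
Every other cell has at least one move into one of the L cells above, so it is W.
L cells per row: a=0: 4, a=1: 2, a=2: 4, a=3: 2, a=4: 4, a=5: 2, a=6: 4, a=7: 2, a=8: 4; total 28.

28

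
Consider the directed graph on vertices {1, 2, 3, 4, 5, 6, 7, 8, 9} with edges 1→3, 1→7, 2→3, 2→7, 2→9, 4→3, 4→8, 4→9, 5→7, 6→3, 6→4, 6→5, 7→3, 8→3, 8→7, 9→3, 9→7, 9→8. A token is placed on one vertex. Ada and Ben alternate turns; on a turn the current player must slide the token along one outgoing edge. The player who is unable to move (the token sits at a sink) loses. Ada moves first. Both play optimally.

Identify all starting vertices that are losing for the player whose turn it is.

Use the standard recursion: the mover loses at a terminal position; elsewhere, the mover wins exactly when some move hands the opponent an L position.
Every edge goes from a vertex to one that appears earlier in the order 3, 7, 8, 9, 4, 1, 2, 5, 6, so processing vertices in that order labels each vertex after all of its successors.
3: no outgoing edge → L
7: W (go to 3, an L position)
8: W (go to 3, an L position)
9: W (go to 3, an L position)
4: W (go to 3, an L position)
1: W (go to 3, an L position)
2: W (go to 3, an L position)
5: L (sole option 7(W) is W)
6: W (go to 5, an L position)
Reading off the rows marked L gives the requested list; there are 2 such vertices.

3, 5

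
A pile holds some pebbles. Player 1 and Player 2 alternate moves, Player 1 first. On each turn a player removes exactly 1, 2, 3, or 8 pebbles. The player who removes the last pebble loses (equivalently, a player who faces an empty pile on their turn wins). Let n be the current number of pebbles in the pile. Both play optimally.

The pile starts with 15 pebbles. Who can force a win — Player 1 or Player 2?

Label each position W (a win for the player to move) or L (a loss). A position with no legal move is W; any other position is W exactly when some move reaches an L, and L when every move reaches a W.
n=0: no move; the opponent has just taken the last pebble and therefore loses → W
n=1: the only move is to 0(W), a W ⇒ L
n=2: can move to 1, which is L ⇒ W
n=3: can move to 1, which is L ⇒ W
n=4: can move to 1, which is L ⇒ W
n=5: moves to 4(W), 3(W), 2(W); every one is W ⇒ L
n=6: can move to 5, which is L ⇒ W
n=7: can move to 5, which is L ⇒ W
n=8: can move to 5, which is L ⇒ W
n=9: can move to 1, which is L ⇒ W
n=10: moves to 9(W), 8(W), 7(W), 2(W); every one is W ⇒ L
n=11: can move to 10, which is L ⇒ W
n=12: can move to 10, which is L ⇒ W
n=13: can move to 10, which is L ⇒ W
n=14: moves to 13(W), 12(W), 11(W), 6(W); every one is W ⇒ L
n=15: can move to 14, which is L ⇒ W
The starting position 15 is W: Player 1 should remove 1, leaving 14, handing over an L position.

Player 1 wins.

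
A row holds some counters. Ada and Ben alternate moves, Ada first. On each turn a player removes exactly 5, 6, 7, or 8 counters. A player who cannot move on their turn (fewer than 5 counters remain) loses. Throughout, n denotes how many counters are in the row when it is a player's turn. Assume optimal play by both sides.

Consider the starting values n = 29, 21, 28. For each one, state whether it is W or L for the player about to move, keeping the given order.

29: L, 21: W, 28: L

Label each position W (a win for the player to move) or L (a loss). A position with no legal move is L; any other position is W exactly when some move reaches an L, and L when every move reaches a W.
n=0: no move → L
n=1: no move → L
n=2: no move → L
n=3: no move → L
n=4: no move → L
n=5: W (go to 0, an L position)
n=6: W (go to 1, an L position)
n=7: W (go to 2, an L position)
n=8: W (go to 3, an L position)
n=9: W (go to 4, an L position)
n=10: W (go to 4, an L position)
n=11: W (go to 4, an L position)
n=12: W (go to 4, an L position)
n=13: L (options 8(W), 7(W), 6(W), 5(W) are all W)
n=14: L (options 9(W), 8(W), 7(W), 6(W) are all W)
n=15: L (options 10(W), 9(W), 8(W), 7(W) are all W)
n=16: L (options 11(W), 10(W), 9(W), 8(W) are all W)
n=17: L (options 12(W), 11(W), 10(W), 9(W) are all W)
n=18: W (go to 13, an L position)
n=19: W (go to 14, an L position)
n=20: W (go to 15, an L position)
n=21: W (go to 16, an L position)
n=22: W (go to 17, an L position)
n=23: W (go to 17, an L position)
n=24: W (go to 17, an L position)
n=25: W (go to 17, an L position)
n=26: L (options 21(W), 20(W), 19(W), 18(W) are all W)
n=27: L (options 22(W), 21(W), 20(W), 19(W) are all W)
n=28: L (options 23(W), 22(W), 21(W), 20(W) are all W)
n=29: L (options 24(W), 23(W), 22(W), 21(W) are all W)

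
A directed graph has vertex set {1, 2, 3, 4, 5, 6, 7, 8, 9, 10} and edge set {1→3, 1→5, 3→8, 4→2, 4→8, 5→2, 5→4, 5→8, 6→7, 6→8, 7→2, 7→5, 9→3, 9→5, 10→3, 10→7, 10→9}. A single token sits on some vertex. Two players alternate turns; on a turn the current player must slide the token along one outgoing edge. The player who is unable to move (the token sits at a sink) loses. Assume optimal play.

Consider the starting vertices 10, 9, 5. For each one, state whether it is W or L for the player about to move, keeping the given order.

10: W, 9: L, 5: W

Work bottom-up. With no move the player to move loses. Otherwise the position is W if at least one move leads to an L position for the opponent, and L if every move leads to a W.
Every edge goes from a vertex to one that appears earlier in the order 8, 2, 4, 5, 3, 7, 9, 10, 6, 1, so processing vertices in that order labels each vertex after all of its successors.
8: no outgoing edge → L
2: no outgoing edge → L
4: W (go to 2, an L position)
5: W (go to 2, an L position)
3: W (go to 8, an L position)
7: W (go to 2, an L position)
9: L (options 3(W), 5(W) are all W)
10: W (go to 9, an L position)
6: W (go to 8, an L position)
1: L (options 3(W), 5(W) are all W)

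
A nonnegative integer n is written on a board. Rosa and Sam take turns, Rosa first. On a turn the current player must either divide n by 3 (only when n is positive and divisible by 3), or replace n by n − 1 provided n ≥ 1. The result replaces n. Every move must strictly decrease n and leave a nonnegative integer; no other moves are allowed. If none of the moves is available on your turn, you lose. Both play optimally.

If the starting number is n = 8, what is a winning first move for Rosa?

Move to 7.

Use the standard recursion: the mover loses at a terminal position; elsewhere, the mover wins exactly when some move hands the opponent an L position.
n=0: no move → L
n=1: →0(L), so W
n=2: →1(W) only, which is W, so L
n=3: →2(L), so W
n=4: →3(W) only, which is W, so L
n=5: →4(L), so W
n=6: →2(L), so W
n=7: →6(W) only, which is W, so L
n=8: →7(L), so W
From 8, the L positions reachable in one move are: 7.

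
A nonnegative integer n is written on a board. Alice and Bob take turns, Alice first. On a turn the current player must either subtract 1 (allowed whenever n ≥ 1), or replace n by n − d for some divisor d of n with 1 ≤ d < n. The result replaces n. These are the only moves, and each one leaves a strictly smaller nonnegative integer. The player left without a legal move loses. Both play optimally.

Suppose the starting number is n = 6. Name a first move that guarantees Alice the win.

Move to 5.

Positions with no move are L. A position that does have a move is losing for the player to move precisely when every available move leads to a winning position for the opponent. Fill in the labels:
n=0: no move → L
n=1: can move to 0, which is L ⇒ W
n=2: the only move is to 1(W), a W ⇒ L
n=3: can move to 2, which is L ⇒ W
n=4: can move to 2, which is L ⇒ W
n=5: the only move is to 4(W), a W ⇒ L
n=6: can move to 5, which is L ⇒ W
From 6, the L positions reachable in one move are: 5.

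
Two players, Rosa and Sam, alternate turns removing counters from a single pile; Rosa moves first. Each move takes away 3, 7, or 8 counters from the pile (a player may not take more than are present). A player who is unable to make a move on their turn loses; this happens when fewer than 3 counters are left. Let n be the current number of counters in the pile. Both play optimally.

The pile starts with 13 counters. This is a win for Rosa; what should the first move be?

Compute win/loss labels from the base case upward. A position with no move is L. Any other position is W if it can reach an L in one move, else L.
n=0: no move → L
n=1: no move → L
n=2: no move → L
n=3: reaches L-position 0 → W
n=4: reaches L-position 1 → W
n=5: reaches L-position 2 → W
n=6: only reaches 3(W), which is W → L
n=7: reaches L-position 0 → W
n=8: reaches L-position 1 → W
n=9: reaches L-position 6 → W
n=10: reaches L-position 2 → W
n=11: only reaches 8(W), 4(W), 3(W), all W → L
n=12: only reaches 9(W), 5(W), 4(W), all W → L
n=13: reaches L-position 6 → W
From 13, the L positions reachable in one move are: 6.

Remove 7, leaving 6.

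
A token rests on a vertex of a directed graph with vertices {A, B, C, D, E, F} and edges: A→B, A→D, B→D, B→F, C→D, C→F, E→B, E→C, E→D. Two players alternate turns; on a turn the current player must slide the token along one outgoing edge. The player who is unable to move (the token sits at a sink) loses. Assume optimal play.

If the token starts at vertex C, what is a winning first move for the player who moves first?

Move to D.

Compute win/loss labels from the base case upward. A position with no move is L. Any other position is W if it can reach an L in one move, else L.
Every edge goes from a vertex to one that appears earlier in the order F, D, C, B, E, A, so processing vertices in that order labels each vertex after all of its successors.
F: no outgoing edge → L
D: no outgoing edge → L
C: can move to D, which is L ⇒ W
B: can move to D, which is L ⇒ W
E: can move to D, which is L ⇒ W
A: can move to D, which is L ⇒ W
From C, the L positions reachable in one move are: D, F. Any move reaching one of these is winning.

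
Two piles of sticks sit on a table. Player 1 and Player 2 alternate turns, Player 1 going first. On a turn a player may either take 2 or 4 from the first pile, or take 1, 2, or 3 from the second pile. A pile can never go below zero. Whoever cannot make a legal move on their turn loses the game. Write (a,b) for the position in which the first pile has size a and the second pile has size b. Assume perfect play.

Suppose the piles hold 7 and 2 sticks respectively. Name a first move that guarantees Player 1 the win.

Work bottom-up. With no move the player to move loses. Otherwise the position is W if at least one move leads to an L position for the opponent, and L if every move leads to a W.
No move ever increases a pile, so every position that can arise here has a ≤ 7 and b ≤ 2; it is enough to label the cells with 0 ≤ a ≤ 7 and 0 ≤ b ≤ 2.
Every move lowers a or b (never raises either), so fill the grid row by row in increasing a, and left to right within a row: each cell's successors are then already labelled.
      b=0  b=1  b=2
a=0:    L    W    W
a=1:    L    W    W
a=2:    W    L    W
a=3:    W    L    W
a=4:    W    W    L
a=5:    W    W    L
a=6:    L    W    W
a=7:    L    W    W
Cells with no legal move (terminal, hence L): (0,0), (1,0).
The remaining L cells, each justified by listing all of its moves:
(2,1): →(0,1)(W), (2,0)(W) — all W, so L
(3,1): →(1,1)(W), (3,0)(W) — all W, so L
(4,2): →(2,2)(W), (0,2)(W), (4,1)(W), (4,0)(W) — all W, so L
(5,2): →(3,2)(W), (1,2)(W), (5,1)(W), (5,0)(W) — all W, so L
(6,0): →(4,0)(W), (2,0)(W) — all W, so L
(7,0): →(5,0)(W), (3,0)(W) — all W, so L
Every other cell has at least one move into one of the L cells above, so it is W.
From (7,2), the L positions reachable in one move are: (5,2), (7,0). Any move reaching one of these is winning.

Move to (5,2).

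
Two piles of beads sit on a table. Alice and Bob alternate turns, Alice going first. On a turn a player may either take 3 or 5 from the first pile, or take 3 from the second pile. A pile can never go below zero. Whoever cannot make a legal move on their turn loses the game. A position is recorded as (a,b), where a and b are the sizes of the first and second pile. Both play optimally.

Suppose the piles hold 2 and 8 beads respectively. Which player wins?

Bob wins.

Label each position W (a win for the player to move) or L (a loss). A position with no legal move is L; any other position is W exactly when some move reaches an L, and L when every move reaches a W.
No move ever increases a pile, so every position that can arise here has a ≤ 2 and b ≤ 8; it is enough to label the cells with 0 ≤ a ≤ 2 and 0 ≤ b ≤ 8.
Every move lowers a or b (never raises either), so fill the grid row by row in increasing a, and left to right within a row: each cell's successors are then already labelled.
      b=0  b=1  b=2  b=3  b=4  b=5  b=6  b=7  b=8
a=0:    L    L    L    W    W    W    L    L    L
a=1:    L    L    L    W    W    W    L    L    L
a=2:    L    L    L    W    W    W    L    L    L
Cells with no legal move (terminal, hence L): (0,0), (0,1), (0,2), (1,0), (1,1), (1,2), (2,0), (2,1), (2,2).
The remaining L cells, each justified by listing all of its moves:
(0,6): →(0,3)(W) only, which is W, so L
(0,7): →(0,4)(W) only, which is W, so L
(0,8): →(0,5)(W) only, which is W, so L
(1,6): →(1,3)(W) only, which is W, so L
(1,7): →(1,4)(W) only, which is W, so L
(1,8): →(1,5)(W) only, which is W, so L
(2,6): →(2,3)(W) only, which is W, so L
(2,7): →(2,4)(W) only, which is W, so L
(2,8): →(2,5)(W) only, which is W, so L
Every other cell has at least one move into one of the L cells above, so it is W.
The starting position (2,8) is L: whatever Alice does, the opponent receives a W position.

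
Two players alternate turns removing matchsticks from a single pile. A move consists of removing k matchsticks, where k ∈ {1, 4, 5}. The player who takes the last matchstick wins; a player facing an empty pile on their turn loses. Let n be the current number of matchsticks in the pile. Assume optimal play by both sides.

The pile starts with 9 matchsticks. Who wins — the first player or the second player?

Compute win/loss labels from the base case upward. A position with no move is L. Any other position is W if it can reach an L in one move, else L.
n=0: no move → L
n=1: can move to 0, which is L ⇒ W
n=2: the only move is to 1(W), a W ⇒ L
n=3: can move to 2, which is L ⇒ W
n=4: can move to 0, which is L ⇒ W
n=5: can move to 0, which is L ⇒ W
n=6: can move to 2, which is L ⇒ W
n=7: can move to 2, which is L ⇒ W
n=8: moves to 7(W), 4(W), 3(W); every one is W ⇒ L
n=9: can move to 8, which is L ⇒ W
From 9 the player to move can remove 1, leaving 8, reaching an L position.

The first player wins.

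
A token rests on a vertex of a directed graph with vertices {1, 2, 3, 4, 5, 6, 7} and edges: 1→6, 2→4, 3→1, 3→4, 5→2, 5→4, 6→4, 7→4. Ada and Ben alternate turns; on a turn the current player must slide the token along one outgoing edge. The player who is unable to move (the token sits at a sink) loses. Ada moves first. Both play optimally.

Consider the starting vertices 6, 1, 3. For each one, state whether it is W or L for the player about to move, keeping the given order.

6: W, 1: L, 3: W

Build the W/L table. Terminal = L. A non-terminal position is W if it has a move to some L; otherwise it is L.
Every edge goes from a vertex to one that appears earlier in the order 4, 2, 7, 6, 5, 1, 3, so processing vertices in that order labels each vertex after all of its successors.
4: no outgoing edge → L
2: reaches L-position 4 → W
7: reaches L-position 4 → W
6: reaches L-position 4 → W
5: reaches L-position 4 → W
1: only reaches 6(W), which is W → L
3: reaches L-position 1 → W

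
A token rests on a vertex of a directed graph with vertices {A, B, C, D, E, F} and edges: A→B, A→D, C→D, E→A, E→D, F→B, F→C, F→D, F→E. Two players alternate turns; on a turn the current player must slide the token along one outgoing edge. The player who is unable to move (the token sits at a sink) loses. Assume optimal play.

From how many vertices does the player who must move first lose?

Classify positions by backward induction: terminal positions (no move available) are L. From any other position, the mover wins iff some move reaches an L.
Every edge goes from a vertex to one that appears earlier in the order B, D, A, C, E, F, so processing vertices in that order labels each vertex after all of its successors.
B: no outgoing edge → L
D: no outgoing edge → L
A: W (go to D, an L position)
C: W (go to D, an L position)
E: W (go to D, an L position)
F: W (go to D, an L position)
The L vertices are B, D; that is 2 in all.

2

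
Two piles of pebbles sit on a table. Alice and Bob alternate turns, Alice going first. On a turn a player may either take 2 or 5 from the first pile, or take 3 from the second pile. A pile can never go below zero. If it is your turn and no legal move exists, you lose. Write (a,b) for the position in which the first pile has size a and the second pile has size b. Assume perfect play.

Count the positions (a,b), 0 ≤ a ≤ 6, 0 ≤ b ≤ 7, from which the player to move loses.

24

Classify positions by backward induction: terminal positions (no move available) are L. From any other position, the mover wins iff some move reaches an L.
Every move lowers a or b (never raises either), so fill the grid row by row in increasing a, and left to right within a row: each cell's successors are then already labelled.
      b=0  b=1  b=2  b=3  b=4  b=5  b=6  b=7
a=0:    L    L    L    W    W    W    L    L
a=1:    L    L    L    W    W    W    L    L
a=2:    W    W    W    L    L    L    W    W
a=3:    W    W    W    L    L    L    W    W
a=4:    L    L    L    W    W    W    L    L
a=5:    W    W    W    W    W    W    W    W
a=6:    W    W    W    L    L    L    W    W
Cells with no legal move (terminal, hence L): (0,0), (0,1), (0,2), (1,0), (1,1), (1,2).
The remaining L cells, each justified by listing all of its moves:
(0,6): →(0,3)(W) only, which is W, so L
(0,7): →(0,4)(W) only, which is W, so L
(1,6): →(1,3)(W) only, which is W, so L
(1,7): →(1,4)(W) only, which is W, so L
(2,3): →(0,3)(W), (2,0)(W) — all W, so L
(2,4): →(0,4)(W), (2,1)(W) — all W, so L
(2,5): →(0,5)(W), (2,2)(W) — all W, so L
(3,3): →(1,3)(W), (3,0)(W) — all W, so L
(3,4): →(1,4)(W), (3,1)(W) — all W, so L
(3,5): →(1,5)(W), (3,2)(W) — all W, so L
(4,0): →(2,0)(W) only, which is W, so L
(4,1): →(2,1)(W) only, which is W, so L
(4,2): →(2,2)(W) only, which is W, so L
(4,6): →(2,6)(W), (4,3)(W) — all W, so L
(4,7): →(2,7)(W), (4,4)(W) — all W, so L
(6,3): →(4,3)(W), (1,3)(W), (6,0)(W) — all W, so L
(6,4): →(4,4)(W), (1,4)(W), (6,1)(W) — all W, so L
(6,5): →(4,5)(W), (1,5)(W), (6,2)(W) — all W, so L
Every other cell has at least one move into one of the L cells above, so it is W.
L cells per row: a=0: 5, a=1: 5, a=2: 3, a=3: 3, a=4: 5, a=5: 0, a=6: 3; total 24.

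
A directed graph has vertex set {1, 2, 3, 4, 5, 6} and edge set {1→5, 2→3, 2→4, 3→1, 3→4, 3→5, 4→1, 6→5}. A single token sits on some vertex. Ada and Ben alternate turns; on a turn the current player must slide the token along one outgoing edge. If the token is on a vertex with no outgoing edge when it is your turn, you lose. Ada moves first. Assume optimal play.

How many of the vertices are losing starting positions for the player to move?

Label each position W (a win for the player to move) or L (a loss). A position with no legal move is L; any other position is W exactly when some move reaches an L, and L when every move reaches a W.
Every edge goes from a vertex to one that appears earlier in the order 5, 6, 1, 4, 3, 2, so processing vertices in that order labels each vertex after all of its successors.
5: no outgoing edge → L
6: →5(L), so W
1: →5(L), so W
4: →1(W) only, which is W, so L
3: →4(L), so W
2: →4(L), so W
The L vertices are 4, 5; that is 2 in all.

2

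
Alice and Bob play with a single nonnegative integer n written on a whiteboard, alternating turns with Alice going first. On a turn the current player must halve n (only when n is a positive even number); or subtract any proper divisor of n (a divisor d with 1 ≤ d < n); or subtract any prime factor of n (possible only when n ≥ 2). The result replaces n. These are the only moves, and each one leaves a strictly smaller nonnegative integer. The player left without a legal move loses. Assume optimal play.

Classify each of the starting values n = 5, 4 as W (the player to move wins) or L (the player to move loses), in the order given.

Build the W/L table. Terminal = L. A non-terminal position is W if it has a move to some L; otherwise it is L.
n=0: no move → L
n=1: no move → L
n=2: →0(L), so W
n=3: →0(L), so W
n=4: →2(W), 3(W) — all W, so L
n=5: →0(L), so W

5: W, 4: L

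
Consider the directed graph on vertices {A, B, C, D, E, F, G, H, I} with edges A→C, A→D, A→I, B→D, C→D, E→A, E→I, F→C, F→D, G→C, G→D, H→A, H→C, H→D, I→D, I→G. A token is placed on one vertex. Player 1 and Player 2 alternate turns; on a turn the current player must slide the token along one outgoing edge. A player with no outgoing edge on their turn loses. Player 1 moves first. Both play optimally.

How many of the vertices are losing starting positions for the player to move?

Work bottom-up. With no move the player to move loses. Otherwise the position is W if at least one move leads to an L position for the opponent, and L if every move leads to a W.
Every edge goes from a vertex to one that appears earlier in the order D, C, G, I, A, B, F, H, E, so processing vertices in that order labels each vertex after all of its successors.
D: no outgoing edge → L
C: W (go to D, an L position)
G: W (go to D, an L position)
I: W (go to D, an L position)
A: W (go to D, an L position)
B: W (go to D, an L position)
F: W (go to D, an L position)
H: W (go to D, an L position)
E: L (options A(W), I(W) are all W)
The L vertices are D, E; that is 2 in all.

2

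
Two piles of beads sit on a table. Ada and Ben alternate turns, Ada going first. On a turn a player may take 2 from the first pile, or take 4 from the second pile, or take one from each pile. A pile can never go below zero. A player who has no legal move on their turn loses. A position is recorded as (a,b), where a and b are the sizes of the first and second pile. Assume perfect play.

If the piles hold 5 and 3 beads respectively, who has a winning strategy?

Classify positions by backward induction: terminal positions (no move available) are L. From any other position, the mover wins iff some move reaches an L.
No move ever increases a pile, so every position that can arise here has a ≤ 5 and b ≤ 3; it is enough to label the cells with 0 ≤ a ≤ 5 and 0 ≤ b ≤ 3.
Every move lowers a or b (never raises either), so fill the grid row by row in increasing a, and left to right within a row: each cell's successors are then already labelled.
      b=0  b=1  b=2  b=3
a=0:    L    L    L    L
a=1:    L    W    W    W
a=2:    W    W    W    W
a=3:    W    L    L    L
a=4:    L    L    W    W
a=5:    L    W    W    W
Cells with no legal move (terminal, hence L): (0,0), (0,1), (0,2), (0,3), (1,0).
The remaining L cells, each justified by listing all of its moves:
(3,1): L (options (1,1)(W), (2,0)(W) are all W)
(3,2): L (options (1,2)(W), (2,1)(W) are all W)
(3,3): L (options (1,3)(W), (2,2)(W) are all W)
(4,0): L (sole option (2,0)(W) is W)
(4,1): L (options (2,1)(W), (3,0)(W) are all W)
(5,0): L (sole option (3,0)(W) is W)
Every other cell has at least one move into one of the L cells above, so it is W.
The starting position (5,3) is W: Ada should move to (3,3), handing over an L position.

Ada wins.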